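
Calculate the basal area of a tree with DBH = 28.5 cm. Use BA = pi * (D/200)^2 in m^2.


D/200 = 28.5/200 = 0.1425 m
(D/200)^2 = 0.1425^2 = 0.02030625
BA = 3.141593 * 0.02030625 = 0.0637940 ≈ 0.0638 m^2

0.0638 m^2


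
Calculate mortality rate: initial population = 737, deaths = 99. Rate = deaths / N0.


Mortality rate = 99 / 737 = 0.134328 ≈ 0.1343

0.1343


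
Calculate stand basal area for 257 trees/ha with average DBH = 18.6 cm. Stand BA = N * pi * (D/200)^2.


(D/200)^2 = (18.6/200)^2 = 0.093^2 = 0.008649
Individual BA = 3.141593 * 0.008649 = 0.0271716 m^2
Stand BA = 257 * 0.0271716 = 6.98310 ≈ 6.98 m^2/ha

6.98 m^2/ha


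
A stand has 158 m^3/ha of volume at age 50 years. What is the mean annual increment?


MAI = 158 / 50 = 3.16 m^3/ha/yr

3.16 m^3/ha/yr


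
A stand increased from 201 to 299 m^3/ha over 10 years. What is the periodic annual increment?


PAI = (V2 - V1) / period = (299 - 201) / 10 = 98 / 10 = 9.80 m^3/ha/yr

9.80 m^3/ha/yr


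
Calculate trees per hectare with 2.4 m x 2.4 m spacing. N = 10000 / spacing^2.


N = 10000 / 2.4^2 = 10000 / 5.76 = 1736.11 ≈ 1736 trees/ha

1736 trees/ha


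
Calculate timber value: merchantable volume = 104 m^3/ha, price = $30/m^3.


Value = 104 * 30 = $3120/ha

$3120/ha


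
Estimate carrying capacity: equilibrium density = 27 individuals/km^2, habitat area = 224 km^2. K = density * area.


K = 27 * 224 = 6048 individuals

6048 individuals


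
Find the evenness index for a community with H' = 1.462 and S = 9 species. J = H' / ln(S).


ln(9) = 2.19722
J = H' / ln(S) = 1.462 / 2.19722 = 0.665386 ≈ 0.6654

0.6654


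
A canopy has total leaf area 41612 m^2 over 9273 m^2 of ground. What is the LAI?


LAI = 41612 / 9273 = 4.4874 ≈ 4.49

4.49


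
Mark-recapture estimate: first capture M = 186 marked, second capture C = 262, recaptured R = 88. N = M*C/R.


N = M * C / R = 186 * 262 / 88 = 48732 / 88 = 553.77 ≈ 554

554 individuals


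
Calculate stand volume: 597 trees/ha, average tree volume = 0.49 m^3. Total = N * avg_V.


V_stand = 597 * 0.49 = 292.53 ≈ 292.5 m^3/ha

292.5 m^3/ha


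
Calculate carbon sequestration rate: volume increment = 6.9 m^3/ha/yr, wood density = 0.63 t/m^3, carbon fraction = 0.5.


C = 6.9 * 0.63 * 0.5 = 2.1735 ≈ 2.17 t C/ha/yr

2.17 t C/ha/yr


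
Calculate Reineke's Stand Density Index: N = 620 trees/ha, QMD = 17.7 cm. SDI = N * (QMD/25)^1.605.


QMD/25 = 17.7/25 = 0.708
(0.708)^1.605 = exp(1.605 * ln(0.708)) = exp(1.605 * (-0.345311)) = exp(-0.554224) = 0.574518
SDI = 620 * 0.574518 = 356.201 ≈ 356

356


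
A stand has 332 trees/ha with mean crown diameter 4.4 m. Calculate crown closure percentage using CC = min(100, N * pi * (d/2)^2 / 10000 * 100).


(d/2)^2 = (4.4/2)^2 = 2.2^2 = 4.84
Crown area = 3.141593 * 4.84 = 15.2053 m^2
N * area / 10000 * 100 = 332 * 15.2053 / 10000 * 100 = 50.4816
CC = min(100, 50.4816) = 50.4816 ≈ 50.5%

50.5%


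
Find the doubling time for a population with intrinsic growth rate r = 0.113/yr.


td = ln(2) / 0.113 = 0.693147 / 0.113 = 6.13404 ≈ 6.1 years

6.1 years


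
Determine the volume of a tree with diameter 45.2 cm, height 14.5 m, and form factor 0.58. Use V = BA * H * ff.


(D/200)^2 = (45.2/200)^2 = 0.226^2 = 0.051076
BA = 3.141593 * 0.051076 = 0.160460 m^2
V = 0.160460 * 14.5 * 0.58 = 1.34947 ≈ 1.349 m^3

1.349 m^3


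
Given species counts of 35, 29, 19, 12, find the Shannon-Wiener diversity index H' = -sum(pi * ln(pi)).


Total N = 35 + 29 + 19 + 12 = 95
Per-species terms:
  p = 35/95 = 0.368421; ln(p) = -0.998529; p*ln(p) = 0.368421 * (-0.998529) = -0.367879
  p = 29/95 = 0.305263; ln(p) = -1.186582; p*ln(p) = 0.305263 * (-1.186582) = -0.362220
  p = 19/95 = 0.200000; ln(p) = -1.609438; p*ln(p) = 0.200000 * (-1.609438) = -0.321888
  p = 12/95 = 0.126316; ln(p) = -2.068969; p*ln(p) = 0.126316 * (-2.068969) = -0.261344
sum(p*ln(p)) = (-0.367879) + (-0.362220) + (-0.321888) + (-0.261344) = -1.313331
H' = -(-1.313331) = 1.313331 ≈ 1.3133

1.3133


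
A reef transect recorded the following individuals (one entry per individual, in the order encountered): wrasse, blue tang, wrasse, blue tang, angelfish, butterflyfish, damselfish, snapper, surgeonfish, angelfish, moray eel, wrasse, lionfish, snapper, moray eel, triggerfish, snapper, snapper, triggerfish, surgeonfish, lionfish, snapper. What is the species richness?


Total individuals logged = 22
Distinct species (count of individuals): wrasse (3), blue tang (2), angelfish (2), butterflyfish (1), damselfish (1), snapper (5), surgeonfish (2), moray eel (2), lionfish (2), triggerfish (2)
Species richness = number of distinct species = 10

10


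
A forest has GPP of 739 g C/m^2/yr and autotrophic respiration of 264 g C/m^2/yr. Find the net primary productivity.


NPP = GPP - Ra = 739 - 264 = 475 g C/m^2/yr

475 g C/m^2/yr


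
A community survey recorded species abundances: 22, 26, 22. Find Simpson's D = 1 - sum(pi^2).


Total N = 22 + 26 + 22 = 70
Per-species terms:
  p = 22/70 = 0.314286; p^2 = 0.314286^2 = 0.098776
  p = 26/70 = 0.371429; p^2 = 0.371429^2 = 0.137960
  p = 22/70 = 0.314286; p^2 = 0.314286^2 = 0.098776
sum(p^2) = 0.098776 + 0.137960 + 0.098776 = 0.335512
D = 1 - 0.335512 = 0.664488 ≈ 0.6645

0.6645


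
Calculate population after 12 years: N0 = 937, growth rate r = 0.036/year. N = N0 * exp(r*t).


r*t = 0.036 * 12 = 0.432
exp(0.432) = 1.54034
N = 937 * 1.54034 = 1443.30 ≈ 1443

1443


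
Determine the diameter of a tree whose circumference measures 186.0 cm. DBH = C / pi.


DBH = C / pi = 186.0 / 3.141593 = 59.2056 ≈ 59.21 cm

59.21 cm


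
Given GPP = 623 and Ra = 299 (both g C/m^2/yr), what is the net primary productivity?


NPP = GPP - Ra = 623 - 299 = 324 g C/m^2/yr

324 g C/m^2/yr


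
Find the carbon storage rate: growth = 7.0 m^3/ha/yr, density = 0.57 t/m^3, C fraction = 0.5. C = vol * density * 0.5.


C = 7.0 * 0.57 * 0.5 = 1.995 ≈ 2.00 t C/ha/yr

2.00 t C/ha/yr


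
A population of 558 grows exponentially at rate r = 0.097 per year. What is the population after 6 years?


r*t = 0.097 * 6 = 0.582
exp(0.582) = 1.78961
N = 558 * 1.78961 = 998.602 ≈ 999

999


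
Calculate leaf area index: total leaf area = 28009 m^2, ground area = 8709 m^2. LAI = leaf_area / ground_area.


LAI = 28009 / 8709 = 3.2161 ≈ 3.22

3.22


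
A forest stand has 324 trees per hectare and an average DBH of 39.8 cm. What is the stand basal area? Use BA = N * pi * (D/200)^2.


(D/200)^2 = (39.8/200)^2 = 0.199^2 = 0.039601
Individual BA = 3.141593 * 0.039601 = 0.124410 m^2
Stand BA = 324 * 0.124410 = 40.3088 ≈ 40.31 m^2/ha

40.31 m^2/ha


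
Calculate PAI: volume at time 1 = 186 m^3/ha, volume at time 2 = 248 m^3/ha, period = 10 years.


PAI = (V2 - V1) / period = (248 - 186) / 10 = 62 / 10 = 6.20 m^3/ha/yr

6.20 m^3/ha/yr


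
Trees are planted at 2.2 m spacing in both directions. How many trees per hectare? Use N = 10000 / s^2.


N = 10000 / 2.2^2 = 10000 / 4.84 = 2066.12 ≈ 2066 trees/ha

2066 trees/ha


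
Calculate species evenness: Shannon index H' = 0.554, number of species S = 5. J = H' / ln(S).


ln(5) = 1.60944
J = H' / ln(S) = 0.554 / 1.60944 = 0.344219 ≈ 0.3442

0.3442


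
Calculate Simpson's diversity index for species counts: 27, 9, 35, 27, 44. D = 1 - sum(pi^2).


Total N = 27 + 9 + 35 + 27 + 44 = 142
Per-species terms:
  p = 27/142 = 0.190141; p^2 = 0.190141^2 = 0.036154
  p = 9/142 = 0.063380; p^2 = 0.063380^2 = 0.004017
  p = 35/142 = 0.246479; p^2 = 0.246479^2 = 0.060752
  p = 27/142 = 0.190141; p^2 = 0.190141^2 = 0.036154
  p = 44/142 = 0.309859; p^2 = 0.309859^2 = 0.096013
sum(p^2) = 0.036154 + 0.004017 + 0.060752 + 0.036154 + 0.096013 = 0.233090
D = 1 - 0.233090 = 0.766910 ≈ 0.7669

0.7669


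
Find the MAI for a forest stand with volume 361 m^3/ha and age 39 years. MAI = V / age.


MAI = 361 / 39 = 9.2564 ≈ 9.26 m^3/ha/yr

9.26 m^3/ha/yr


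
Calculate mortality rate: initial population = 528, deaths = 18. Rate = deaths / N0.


Mortality rate = 18 / 528 = 0.034091 ≈ 0.0341

0.0341


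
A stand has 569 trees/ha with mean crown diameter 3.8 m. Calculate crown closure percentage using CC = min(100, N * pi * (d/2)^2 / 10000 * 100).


(d/2)^2 = (3.8/2)^2 = 1.9^2 = 3.61
Crown area = 3.141593 * 3.61 = 11.3412 m^2
N * area / 10000 * 100 = 569 * 11.3412 / 10000 * 100 = 64.5314
CC = min(100, 64.5314) = 64.5314 ≈ 64.5%

64.5%


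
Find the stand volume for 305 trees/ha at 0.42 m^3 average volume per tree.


V_stand = 305 * 0.42 = 128.1 m^3/ha

128.1 m^3/ha


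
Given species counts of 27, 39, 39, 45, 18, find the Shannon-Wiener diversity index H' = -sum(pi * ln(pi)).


Total N = 27 + 39 + 39 + 45 + 18 = 168
Per-species terms:
  p = 27/168 = 0.160714; ln(p) = -1.828129; p*ln(p) = 0.160714 * (-1.828129) = -0.293806
  p = 39/168 = 0.232143; ln(p) = -1.460402; p*ln(p) = 0.232143 * (-1.460402) = -0.339022
  p = 39/168 = 0.232143; ln(p) = -1.460402; p*ln(p) = 0.232143 * (-1.460402) = -0.339022
  p = 45/168 = 0.267857; ln(p) = -1.317302; p*ln(p) = 0.267857 * (-1.317302) = -0.352849
  p = 18/168 = 0.107143; ln(p) = -2.233591; p*ln(p) = 0.107143 * (-2.233591) = -0.239314
sum(p*ln(p)) = (-0.293806) + (-0.339022) + (-0.339022) + (-0.352849) + (-0.239314) = -1.564013
H' = -(-1.564013) = 1.564013 ≈ 1.5640

1.5640


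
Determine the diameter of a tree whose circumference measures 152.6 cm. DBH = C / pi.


DBH = C / pi = 152.6 / 3.141593 = 48.5741 ≈ 48.57 cm

48.57 cm


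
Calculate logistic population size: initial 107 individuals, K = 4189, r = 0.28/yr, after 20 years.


(K - N0)/N0 = (4189 - 107)/107 = 4082/107 = 38.1495
r*t = 0.28 * 20 = 5.6; exp(-5.6) = 0.00369786
38.1495 * 0.00369786 = 0.141072
1 + 0.141072 = 1.14107
N = 4189 / 1.14107 = 3671.12 ≈ 3671

3671


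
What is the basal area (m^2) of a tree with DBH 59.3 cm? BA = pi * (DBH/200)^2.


D/200 = 59.3/200 = 0.2965 m
(D/200)^2 = 0.2965^2 = 0.08791225
BA = 3.141593 * 0.08791225 = 0.276185 ≈ 0.2762 m^2

0.2762 m^2


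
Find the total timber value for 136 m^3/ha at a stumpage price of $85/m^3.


Value = 136 * 85 = $11560/ha

$11560/ha


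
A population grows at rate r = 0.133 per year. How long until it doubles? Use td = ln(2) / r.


td = ln(2) / 0.133 = 0.693147 / 0.133 = 5.21163 ≈ 5.2 years

5.2 years


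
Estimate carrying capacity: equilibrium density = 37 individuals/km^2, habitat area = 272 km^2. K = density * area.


K = 37 * 272 = 10064 individuals

10064 individuals


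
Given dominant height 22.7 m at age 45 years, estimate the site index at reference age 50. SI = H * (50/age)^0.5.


50/45 = 1.11111
(1.11111)^0.5 = 1.05409
SI = 22.7 * 1.05409 = 23.9278 ≈ 23.9 m

23.9 m


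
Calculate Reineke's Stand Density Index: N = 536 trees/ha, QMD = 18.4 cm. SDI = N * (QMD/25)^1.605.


QMD/25 = 18.4/25 = 0.736
(0.736)^1.605 = exp(1.605 * ln(0.736)) = exp(1.605 * (-0.306525)) = exp(-0.491973) = 0.611419
SDI = 536 * 0.611419 = 327.721 ≈ 328

328


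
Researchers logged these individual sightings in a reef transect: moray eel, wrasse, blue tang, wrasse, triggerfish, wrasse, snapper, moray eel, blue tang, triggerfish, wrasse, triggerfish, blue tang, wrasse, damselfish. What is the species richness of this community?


Total individuals logged = 15
Distinct species (count of individuals): moray eel (2), wrasse (5), blue tang (3), triggerfish (3), snapper (1), damselfish (1)
Species richness = number of distinct species = 6

6


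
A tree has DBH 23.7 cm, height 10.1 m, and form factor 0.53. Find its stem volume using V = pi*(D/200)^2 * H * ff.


(D/200)^2 = (23.7/200)^2 = 0.1185^2 = 0.01404225
BA = 3.141593 * 0.01404225 = 0.0441150 m^2
V = 0.0441150 * 10.1 * 0.53 = 0.236148 ≈ 0.236 m^3

0.236 m^3


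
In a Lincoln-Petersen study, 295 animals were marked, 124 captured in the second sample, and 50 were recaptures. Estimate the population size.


N = M * C / R = 295 * 124 / 50 = 36580 / 50 = 731.60 ≈ 732

732 individuals


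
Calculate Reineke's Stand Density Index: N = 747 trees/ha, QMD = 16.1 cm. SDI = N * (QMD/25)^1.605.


QMD/25 = 16.1/25 = 0.644
(0.644)^1.605 = exp(1.605 * ln(0.644)) = exp(1.605 * (-0.440057)) = exp(-0.706291) = 0.493471
SDI = 747 * 0.493471 = 368.623 ≈ 369

369


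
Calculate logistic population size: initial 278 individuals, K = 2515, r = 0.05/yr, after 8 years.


(K - N0)/N0 = (2515 - 278)/278 = 2237/278 = 8.04676
r*t = 0.05 * 8 = 0.4; exp(-0.4) = 0.670320
8.04676 * 0.670320 = 5.39390
1 + 5.39390 = 6.39390
N = 2515 / 6.39390 = 393.344 ≈ 393

393


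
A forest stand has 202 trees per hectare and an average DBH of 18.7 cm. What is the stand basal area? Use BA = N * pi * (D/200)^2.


(D/200)^2 = (18.7/200)^2 = 0.0935^2 = 0.00874225
Individual BA = 3.141593 * 0.00874225 = 0.0274646 m^2
Stand BA = 202 * 0.0274646 = 5.54785 ≈ 5.55 m^2/ha

5.55 m^2/ha


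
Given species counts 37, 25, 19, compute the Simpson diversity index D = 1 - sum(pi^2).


Total N = 37 + 25 + 19 = 81
Per-species terms:
  p = 37/81 = 0.456790; p^2 = 0.456790^2 = 0.208657
  p = 25/81 = 0.308642; p^2 = 0.308642^2 = 0.095260
  p = 19/81 = 0.234568; p^2 = 0.234568^2 = 0.055022
sum(p^2) = 0.208657 + 0.095260 + 0.055022 = 0.358939
D = 1 - 0.358939 = 0.641061 ≈ 0.6411

0.6411


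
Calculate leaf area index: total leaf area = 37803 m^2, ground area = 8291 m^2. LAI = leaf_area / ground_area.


LAI = 37803 / 8291 = 4.5595 ≈ 4.56

4.56


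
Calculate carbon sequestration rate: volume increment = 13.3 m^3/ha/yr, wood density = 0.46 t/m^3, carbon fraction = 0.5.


C = 13.3 * 0.46 * 0.5 = 3.059 ≈ 3.06 t C/ha/yr

3.06 t C/ha/yr


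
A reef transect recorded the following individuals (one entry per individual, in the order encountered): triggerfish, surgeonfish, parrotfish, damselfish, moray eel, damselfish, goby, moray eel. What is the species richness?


Total individuals logged = 8
Distinct species (count of individuals): triggerfish (1), surgeonfish (1), parrotfish (1), damselfish (2), moray eel (2), goby (1)
Species richness = number of distinct species = 6

6


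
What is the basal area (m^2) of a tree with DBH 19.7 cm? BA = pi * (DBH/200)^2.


D/200 = 19.7/200 = 0.0985 m
(D/200)^2 = 0.0985^2 = 0.00970225
BA = 3.141593 * 0.00970225 = 0.0304805 ≈ 0.0305 m^2

0.0305 m^2


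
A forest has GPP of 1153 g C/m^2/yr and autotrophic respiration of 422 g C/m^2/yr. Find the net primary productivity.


NPP = GPP - Ra = 1153 - 422 = 731 g C/m^2/yr

731 g C/m^2/yr


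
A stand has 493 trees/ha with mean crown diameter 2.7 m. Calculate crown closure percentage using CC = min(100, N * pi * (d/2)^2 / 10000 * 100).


(d/2)^2 = (2.7/2)^2 = 1.35^2 = 1.8225
Crown area = 3.141593 * 1.8225 = 5.72555 m^2
N * area / 10000 * 100 = 493 * 5.72555 / 10000 * 100 = 28.2270
CC = min(100, 28.2270) = 28.2270 ≈ 28.2%

28.2%


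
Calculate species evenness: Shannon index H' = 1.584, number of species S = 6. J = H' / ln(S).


ln(6) = 1.79176
J = H' / ln(S) = 1.584 / 1.79176 = 0.884047 ≈ 0.8840

0.8840


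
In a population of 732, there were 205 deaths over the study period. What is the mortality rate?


Mortality rate = 205 / 732 = 0.280055 ≈ 0.2801

0.2801


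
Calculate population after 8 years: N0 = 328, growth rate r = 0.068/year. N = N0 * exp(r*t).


r*t = 0.068 * 8 = 0.544
exp(0.544) = 1.72288
N = 328 * 1.72288 = 565.105 ≈ 565

565


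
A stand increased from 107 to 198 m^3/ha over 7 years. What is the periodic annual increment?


PAI = (V2 - V1) / period = (198 - 107) / 7 = 91 / 7 = 13.00 m^3/ha/yr

13.00 m^3/ha/yr


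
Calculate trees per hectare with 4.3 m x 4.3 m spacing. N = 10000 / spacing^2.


N = 10000 / 4.3^2 = 10000 / 18.49 = 540.833 ≈ 541 trees/ha

541 trees/ha


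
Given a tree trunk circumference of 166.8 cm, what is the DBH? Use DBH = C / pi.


DBH = C / pi = 166.8 / 3.141593 = 53.0941 ≈ 53.09 cm

53.09 cm


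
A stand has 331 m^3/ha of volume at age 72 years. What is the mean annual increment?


MAI = 331 / 72 = 4.5972 ≈ 4.60 m^3/ha/yr

4.60 m^3/ha/yr


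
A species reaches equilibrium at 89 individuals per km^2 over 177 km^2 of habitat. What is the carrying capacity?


K = 89 * 177 = 15753 individuals

15753 individuals


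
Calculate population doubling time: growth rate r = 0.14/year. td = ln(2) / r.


td = ln(2) / 0.14 = 0.693147 / 0.14 = 4.95105 ≈ 5.0 years

5.0 years


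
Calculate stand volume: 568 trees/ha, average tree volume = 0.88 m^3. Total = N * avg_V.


V_stand = 568 * 0.88 = 499.84 ≈ 499.8 m^3/ha

499.8 m^3/ha


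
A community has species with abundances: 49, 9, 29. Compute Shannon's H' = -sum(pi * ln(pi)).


Total N = 49 + 9 + 29 = 87
Per-species terms:
  p = 49/87 = 0.563218; ln(p) = -0.574089; p*ln(p) = 0.563218 * (-0.574089) = -0.323337
  p = 9/87 = 0.103448; ln(p) = -2.268686; p*ln(p) = 0.103448 * (-2.268686) = -0.234691
  p = 29/87 = 0.333333; ln(p) = -1.098613; p*ln(p) = 0.333333 * (-1.098613) = -0.366204
sum(p*ln(p)) = (-0.323337) + (-0.234691) + (-0.366204) = -0.924232
H' = -(-0.924232) = 0.924232 ≈ 0.9242

0.9242


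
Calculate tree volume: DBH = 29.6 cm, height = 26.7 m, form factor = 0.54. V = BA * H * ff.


(D/200)^2 = (29.6/200)^2 = 0.148^2 = 0.021904
BA = 3.141593 * 0.021904 = 0.0688135 m^2
V = 0.0688135 * 26.7 * 0.54 = 0.992153 ≈ 0.992 m^3

0.992 m^3


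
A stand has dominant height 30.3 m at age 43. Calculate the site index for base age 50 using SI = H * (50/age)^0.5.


50/43 = 1.16279
(1.16279)^0.5 = 1.07833
SI = 30.3 * 1.07833 = 32.6734 ≈ 32.7 m

32.7 m


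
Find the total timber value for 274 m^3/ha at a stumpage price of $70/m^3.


Value = 274 * 70 = $19180/ha

$19180/ha


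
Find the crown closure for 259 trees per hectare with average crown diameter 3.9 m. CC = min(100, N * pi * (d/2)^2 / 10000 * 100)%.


(d/2)^2 = (3.9/2)^2 = 1.95^2 = 3.8025
Crown area = 3.141593 * 3.8025 = 11.9459 m^2
N * area / 10000 * 100 = 259 * 11.9459 / 10000 * 100 = 30.9399
CC = min(100, 30.9399) = 30.9399 ≈ 30.9%

30.9%


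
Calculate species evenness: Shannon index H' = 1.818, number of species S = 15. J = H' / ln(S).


ln(15) = 2.70805
J = H' / ln(S) = 1.818 / 2.70805 = 0.671332 ≈ 0.6713

0.6713


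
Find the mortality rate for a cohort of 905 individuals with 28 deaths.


Mortality rate = 28 / 905 = 0.030939 ≈ 0.0309

0.0309


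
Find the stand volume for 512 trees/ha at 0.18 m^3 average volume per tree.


V_stand = 512 * 0.18 = 92.16 ≈ 92.2 m^3/ha

92.2 m^3/ha


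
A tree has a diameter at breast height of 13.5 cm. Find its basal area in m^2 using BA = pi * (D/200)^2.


D/200 = 13.5/200 = 0.0675 m
(D/200)^2 = 0.0675^2 = 0.00455625
BA = 3.141593 * 0.00455625 = 0.0143139 ≈ 0.0143 m^2

0.0143 m^2


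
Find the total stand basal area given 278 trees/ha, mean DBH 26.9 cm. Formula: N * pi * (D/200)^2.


(D/200)^2 = (26.9/200)^2 = 0.1345^2 = 0.01809025
Individual BA = 3.141593 * 0.01809025 = 0.0568322 m^2
Stand BA = 278 * 0.0568322 = 15.7994 ≈ 15.80 m^2/ha

15.80 m^2/ha


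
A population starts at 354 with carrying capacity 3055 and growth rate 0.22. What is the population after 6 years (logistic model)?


(K - N0)/N0 = (3055 - 354)/354 = 2701/354 = 7.62994
r*t = 0.22 * 6 = 1.32; exp(-1.32) = 0.267135
7.62994 * 0.267135 = 2.03822
1 + 2.03822 = 3.03822
N = 3055 / 3.03822 = 1005.52 ≈ 1006

1006


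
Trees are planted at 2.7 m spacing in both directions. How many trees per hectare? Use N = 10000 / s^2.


N = 10000 / 2.7^2 = 10000 / 7.29 = 1371.74 ≈ 1372 trees/ha

1372 trees/ha


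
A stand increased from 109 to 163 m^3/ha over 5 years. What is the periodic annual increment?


PAI = (V2 - V1) / period = (163 - 109) / 5 = 54 / 5 = 10.80 m^3/ha/yr

10.80 m^3/ha/yr


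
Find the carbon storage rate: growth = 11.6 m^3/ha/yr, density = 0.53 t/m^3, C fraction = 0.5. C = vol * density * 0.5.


C = 11.6 * 0.53 * 0.5 = 3.074 ≈ 3.07 t C/ha/yr

3.07 t C/ha/yr


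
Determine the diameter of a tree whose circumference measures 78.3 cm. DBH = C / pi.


DBH = C / pi = 78.3 / 3.141593 = 24.9237 ≈ 24.92 cm

24.92 cm


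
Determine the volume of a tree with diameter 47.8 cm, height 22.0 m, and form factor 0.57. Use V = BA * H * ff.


(D/200)^2 = (47.8/200)^2 = 0.239^2 = 0.057121
BA = 3.141593 * 0.057121 = 0.179451 m^2
V = 0.179451 * 22.0 * 0.57 = 2.25032 ≈ 2.250 m^3

2.250 m^3


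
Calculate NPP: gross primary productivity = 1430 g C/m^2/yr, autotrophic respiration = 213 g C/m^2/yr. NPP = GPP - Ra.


NPP = GPP - Ra = 1430 - 213 = 1217 g C/m^2/yr

1217 g C/m^2/yr


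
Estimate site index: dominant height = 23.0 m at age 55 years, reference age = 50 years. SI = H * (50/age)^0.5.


50/55 = 0.909091
(0.909091)^0.5 = 0.953463
SI = 23.0 * 0.953463 = 21.9296 ≈ 21.9 m

21.9 m


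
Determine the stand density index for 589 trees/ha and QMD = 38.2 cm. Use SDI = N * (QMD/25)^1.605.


QMD/25 = 38.2/25 = 1.528
(1.528)^1.605 = exp(1.605 * ln(1.528)) = exp(1.605 * 0.423960) = exp(0.680456) = 1.97478
SDI = 589 * 1.97478 = 1163.15 ≈ 1163

1163


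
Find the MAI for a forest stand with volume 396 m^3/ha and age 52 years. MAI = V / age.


MAI = 396 / 52 = 7.6154 ≈ 7.62 m^3/ha/yr

7.62 m^3/ha/yr


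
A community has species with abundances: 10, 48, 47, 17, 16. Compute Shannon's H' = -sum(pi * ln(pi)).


Total N = 10 + 48 + 47 + 17 + 16 = 138
Per-species terms:
  p = 10/138 = 0.072464; ln(p) = -2.624665; p*ln(p) = 0.072464 * (-2.624665) = -0.190194
  p = 48/138 = 0.347826; ln(p) = -1.056053; p*ln(p) = 0.347826 * (-1.056053) = -0.367323
  p = 47/138 = 0.340580; ln(p) = -1.077105; p*ln(p) = 0.340580 * (-1.077105) = -0.366840
  p = 17/138 = 0.123188; ln(p) = -2.094044; p*ln(p) = 0.123188 * (-2.094044) = -0.257961
  p = 16/138 = 0.115942; ln(p) = -2.154665; p*ln(p) = 0.115942 * (-2.154665) = -0.249816
sum(p*ln(p)) = (-0.190194) + (-0.367323) + (-0.366840) + (-0.257961) + (-0.249816) = -1.432134
H' = -(-1.432134) = 1.432134 ≈ 1.4321

1.4321


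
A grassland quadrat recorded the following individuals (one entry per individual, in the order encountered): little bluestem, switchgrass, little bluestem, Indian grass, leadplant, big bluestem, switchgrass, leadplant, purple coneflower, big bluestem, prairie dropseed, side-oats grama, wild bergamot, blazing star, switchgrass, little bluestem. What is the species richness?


Total individuals logged = 16
Distinct species (count of individuals): little bluestem (3), switchgrass (3), Indian grass (1), leadplant (2), big bluestem (2), purple coneflower (1), prairie dropseed (1), side-oats grama (1), wild bergamot (1), blazing star (1)
Species richness = number of distinct species = 10

10


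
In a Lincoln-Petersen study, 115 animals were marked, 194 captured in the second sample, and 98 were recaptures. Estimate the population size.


N = M * C / R = 115 * 194 / 98 = 22310 / 98 = 227.65 ≈ 228

228 individuals


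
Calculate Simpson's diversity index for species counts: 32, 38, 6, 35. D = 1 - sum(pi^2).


Total N = 32 + 38 + 6 + 35 = 111
Per-species terms:
  p = 32/111 = 0.288288; p^2 = 0.288288^2 = 0.083110
  p = 38/111 = 0.342342; p^2 = 0.342342^2 = 0.117198
  p = 6/111 = 0.054054; p^2 = 0.054054^2 = 0.002922
  p = 35/111 = 0.315315; p^2 = 0.315315^2 = 0.099424
sum(p^2) = 0.083110 + 0.117198 + 0.002922 + 0.099424 = 0.302654
D = 1 - 0.302654 = 0.697346 ≈ 0.6973

0.6973


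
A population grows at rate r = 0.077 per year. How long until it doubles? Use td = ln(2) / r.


td = ln(2) / 0.077 = 0.693147 / 0.077 = 9.00191 ≈ 9.0 years

9.0 years


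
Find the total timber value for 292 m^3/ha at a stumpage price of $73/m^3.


Value = 292 * 73 = $21316/ha

$21316/ha


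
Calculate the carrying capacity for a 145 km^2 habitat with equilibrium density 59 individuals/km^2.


K = 59 * 145 = 8555 individuals

8555 individuals


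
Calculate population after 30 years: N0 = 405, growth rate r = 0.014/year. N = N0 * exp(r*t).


r*t = 0.014 * 30 = 0.42
exp(0.42) = 1.52196
N = 405 * 1.52196 = 616.394 ≈ 616

616


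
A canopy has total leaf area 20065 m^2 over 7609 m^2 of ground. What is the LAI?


LAI = 20065 / 7609 = 2.6370 ≈ 2.64

2.64


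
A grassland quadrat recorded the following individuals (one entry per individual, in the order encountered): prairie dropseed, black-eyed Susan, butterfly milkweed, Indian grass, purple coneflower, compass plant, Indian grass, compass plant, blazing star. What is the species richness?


Total individuals logged = 9
Distinct species (count of individuals): prairie dropseed (1), black-eyed Susan (1), butterfly milkweed (1), Indian grass (2), purple coneflower (1), compass plant (2), blazing star (1)
Species richness = number of distinct species = 7

7


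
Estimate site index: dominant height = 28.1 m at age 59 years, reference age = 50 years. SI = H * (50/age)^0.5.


50/59 = 0.847458
(0.847458)^0.5 = 0.920575
SI = 28.1 * 0.920575 = 25.8682 ≈ 25.9 m

25.9 m


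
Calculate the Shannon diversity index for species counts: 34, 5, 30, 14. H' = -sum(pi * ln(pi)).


Total N = 34 + 5 + 30 + 14 = 83
Per-species terms:
  p = 34/83 = 0.409639; ln(p) = -0.892479; p*ln(p) = 0.409639 * (-0.892479) = -0.365594
  p = 5/83 = 0.060241; ln(p) = -2.809402; p*ln(p) = 0.060241 * (-2.809402) = -0.169241
  p = 30/83 = 0.361446; ln(p) = -1.017643; p*ln(p) = 0.361446 * (-1.017643) = -0.367823
  p = 14/83 = 0.168675; ln(p) = -1.779781; p*ln(p) = 0.168675 * (-1.779781) = -0.300205
sum(p*ln(p)) = (-0.365594) + (-0.169241) + (-0.367823) + (-0.300205) = -1.202863
H' = -(-1.202863) = 1.202863 ≈ 1.2029

1.2029


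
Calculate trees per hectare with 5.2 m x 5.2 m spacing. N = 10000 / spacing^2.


N = 10000 / 5.2^2 = 10000 / 27.04 = 369.822 ≈ 370 trees/ha

370 trees/ha


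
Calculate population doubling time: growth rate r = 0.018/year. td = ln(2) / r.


td = ln(2) / 0.018 = 0.693147 / 0.018 = 38.5082 ≈ 38.5 years

38.5 years


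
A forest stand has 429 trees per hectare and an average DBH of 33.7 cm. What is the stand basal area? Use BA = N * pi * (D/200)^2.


(D/200)^2 = (33.7/200)^2 = 0.1685^2 = 0.02839225
Individual BA = 3.141593 * 0.02839225 = 0.0891969 m^2
Stand BA = 429 * 0.0891969 = 38.2655 ≈ 38.27 m^2/ha

38.27 m^2/ha


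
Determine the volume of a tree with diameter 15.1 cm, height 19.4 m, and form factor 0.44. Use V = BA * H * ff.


(D/200)^2 = (15.1/200)^2 = 0.0755^2 = 0.00570025
BA = 3.141593 * 0.00570025 = 0.0179079 m^2
V = 0.0179079 * 19.4 * 0.44 = 0.152862 ≈ 0.153 m^3

0.153 m^3


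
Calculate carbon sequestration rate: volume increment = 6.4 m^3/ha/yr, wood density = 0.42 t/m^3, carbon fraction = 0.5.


C = 6.4 * 0.42 * 0.5 = 1.344 ≈ 1.34 t C/ha/yr

1.34 t C/ha/yr


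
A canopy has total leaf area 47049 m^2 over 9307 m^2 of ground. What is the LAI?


LAI = 47049 / 9307 = 5.0552 ≈ 5.06

5.06


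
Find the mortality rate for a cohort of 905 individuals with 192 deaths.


Mortality rate = 192 / 905 = 0.212155 ≈ 0.2122

0.2122


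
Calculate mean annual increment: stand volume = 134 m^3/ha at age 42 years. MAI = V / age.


MAI = 134 / 42 = 3.1905 ≈ 3.19 m^3/ha/yr

3.19 m^3/ha/yr


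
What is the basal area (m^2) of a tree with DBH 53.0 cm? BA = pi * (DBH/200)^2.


D/200 = 53.0/200 = 0.265 m
(D/200)^2 = 0.265^2 = 0.070225
BA = 3.141593 * 0.070225 = 0.220618 ≈ 0.2206 m^2

0.2206 m^2


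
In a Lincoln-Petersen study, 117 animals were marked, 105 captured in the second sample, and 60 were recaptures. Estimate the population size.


N = M * C / R = 117 * 105 / 60 = 12285 / 60 = 204.75 ≈ 205

205 individuals


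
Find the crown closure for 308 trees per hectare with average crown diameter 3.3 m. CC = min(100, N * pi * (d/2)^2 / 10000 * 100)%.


(d/2)^2 = (3.3/2)^2 = 1.65^2 = 2.7225
Crown area = 3.141593 * 2.7225 = 8.55299 m^2
N * area / 10000 * 100 = 308 * 8.55299 / 10000 * 100 = 26.3432
CC = min(100, 26.3432) = 26.3432 ≈ 26.3%

26.3%


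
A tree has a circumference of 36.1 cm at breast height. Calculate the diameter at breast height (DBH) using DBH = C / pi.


DBH = C / pi = 36.1 / 3.141593 = 11.4910 ≈ 11.49 cm

11.49 cm


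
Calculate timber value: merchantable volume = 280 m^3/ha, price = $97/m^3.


Value = 280 * 97 = $27160/ha

$27160/ha


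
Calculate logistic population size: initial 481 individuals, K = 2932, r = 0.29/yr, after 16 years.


(K - N0)/N0 = (2932 - 481)/481 = 2451/481 = 5.09563
r*t = 0.29 * 16 = 4.64; exp(-4.64) = 0.00965770
5.09563 * 0.00965770 = 0.0492121
1 + 0.0492121 = 1.04921
N = 2932 / 1.04921 = 2794.48 ≈ 2794

2794


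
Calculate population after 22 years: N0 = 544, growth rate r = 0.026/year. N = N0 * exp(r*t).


r*t = 0.026 * 22 = 0.572
exp(0.572) = 1.77181
N = 544 * 1.77181 = 963.865 ≈ 964

964


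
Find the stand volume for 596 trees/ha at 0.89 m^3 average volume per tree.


V_stand = 596 * 0.89 = 530.44 ≈ 530.4 m^3/ha

530.4 m^3/ha


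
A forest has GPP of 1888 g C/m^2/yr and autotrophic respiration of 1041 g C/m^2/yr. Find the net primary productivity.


NPP = GPP - Ra = 1888 - 1041 = 847 g C/m^2/yr

847 g C/m^2/yr


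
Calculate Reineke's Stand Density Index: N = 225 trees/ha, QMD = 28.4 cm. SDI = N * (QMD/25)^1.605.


QMD/25 = 28.4/25 = 1.136
(1.136)^1.605 = exp(1.605 * ln(1.136)) = exp(1.605 * 0.127513) = exp(0.204658) = 1.22711
SDI = 225 * 1.22711 = 276.100 ≈ 276

276


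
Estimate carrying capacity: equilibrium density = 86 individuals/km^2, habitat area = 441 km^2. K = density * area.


K = 86 * 441 = 37926 individuals

37926 individuals


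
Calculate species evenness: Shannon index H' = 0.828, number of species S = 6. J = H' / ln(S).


ln(6) = 1.79176
J = H' / ln(S) = 0.828 / 1.79176 = 0.462115 ≈ 0.4621

0.4621


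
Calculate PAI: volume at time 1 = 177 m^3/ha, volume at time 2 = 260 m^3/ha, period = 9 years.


PAI = (V2 - V1) / period = (260 - 177) / 9 = 83 / 9 = 9.2222 ≈ 9.22 m^3/ha/yr

9.22 m^3/ha/yr


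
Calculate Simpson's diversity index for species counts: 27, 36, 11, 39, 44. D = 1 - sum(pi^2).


Total N = 27 + 36 + 11 + 39 + 44 = 157
Per-species terms:
  p = 27/157 = 0.171975; p^2 = 0.171975^2 = 0.029575
  p = 36/157 = 0.229299; p^2 = 0.229299^2 = 0.052578
  p = 11/157 = 0.070064; p^2 = 0.070064^2 = 0.004909
  p = 39/157 = 0.248408; p^2 = 0.248408^2 = 0.061707
  p = 44/157 = 0.280255; p^2 = 0.280255^2 = 0.078543
sum(p^2) = 0.029575 + 0.052578 + 0.004909 + 0.061707 + 0.078543 = 0.227312
D = 1 - 0.227312 = 0.772688 ≈ 0.7727

0.7727


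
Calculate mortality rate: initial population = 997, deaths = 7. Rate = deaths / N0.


Mortality rate = 7 / 997 = 0.007021 ≈ 0.0070

0.0070


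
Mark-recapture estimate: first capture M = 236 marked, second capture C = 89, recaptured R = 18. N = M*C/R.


N = M * C / R = 236 * 89 / 18 = 21004 / 18 = 1166.89 ≈ 1167

1167 individuals


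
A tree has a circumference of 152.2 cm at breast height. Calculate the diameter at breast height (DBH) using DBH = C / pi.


DBH = C / pi = 152.2 / 3.141593 = 48.4468 ≈ 48.45 cm

48.45 cm


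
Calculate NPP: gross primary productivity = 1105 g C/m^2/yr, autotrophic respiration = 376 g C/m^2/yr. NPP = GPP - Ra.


NPP = GPP - Ra = 1105 - 376 = 729 g C/m^2/yr

729 g C/m^2/yr


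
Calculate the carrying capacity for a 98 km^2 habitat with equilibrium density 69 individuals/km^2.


K = 69 * 98 = 6762 individuals

6762 individuals


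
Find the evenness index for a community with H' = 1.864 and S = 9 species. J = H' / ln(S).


ln(9) = 2.19722
J = H' / ln(S) = 1.864 / 2.19722 = 0.848345 ≈ 0.8483

0.8483


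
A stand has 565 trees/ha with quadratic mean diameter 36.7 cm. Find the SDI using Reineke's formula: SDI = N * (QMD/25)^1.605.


QMD/25 = 36.7/25 = 1.468
(1.468)^1.605 = exp(1.605 * ln(1.468)) = exp(1.605 * 0.383901) = exp(0.616161) = 1.85181
SDI = 565 * 1.85181 = 1046.27 ≈ 1046

1046


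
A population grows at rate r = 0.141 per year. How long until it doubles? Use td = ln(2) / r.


td = ln(2) / 0.141 = 0.693147 / 0.141 = 4.91594 ≈ 4.9 years

4.9 years


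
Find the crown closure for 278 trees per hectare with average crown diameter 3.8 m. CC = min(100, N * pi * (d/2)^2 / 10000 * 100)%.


(d/2)^2 = (3.8/2)^2 = 1.9^2 = 3.61
Crown area = 3.141593 * 3.61 = 11.3412 m^2
N * area / 10000 * 100 = 278 * 11.3412 / 10000 * 100 = 31.5285
CC = min(100, 31.5285) = 31.5285 ≈ 31.5%

31.5%


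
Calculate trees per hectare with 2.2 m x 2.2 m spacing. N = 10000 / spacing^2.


N = 10000 / 2.2^2 = 10000 / 4.84 = 2066.12 ≈ 2066 trees/ha

2066 trees/ha


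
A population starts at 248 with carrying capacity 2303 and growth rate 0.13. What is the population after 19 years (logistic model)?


(K - N0)/N0 = (2303 - 248)/248 = 2055/248 = 8.28629
r*t = 0.13 * 19 = 2.47; exp(-2.47) = 0.0845849
8.28629 * 0.0845849 = 0.700895
1 + 0.700895 = 1.70090
N = 2303 / 1.70090 = 1353.99 ≈ 1354

1354


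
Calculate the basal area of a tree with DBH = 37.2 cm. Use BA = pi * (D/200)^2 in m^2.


D/200 = 37.2/200 = 0.186 m
(D/200)^2 = 0.186^2 = 0.034596
BA = 3.141593 * 0.034596 = 0.108687 ≈ 0.1087 m^2

0.1087 m^2


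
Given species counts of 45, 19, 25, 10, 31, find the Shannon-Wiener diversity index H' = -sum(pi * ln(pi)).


Total N = 45 + 19 + 25 + 10 + 31 = 130
Per-species terms:
  p = 45/130 = 0.346154; ln(p) = -1.060872; p*ln(p) = 0.346154 * (-1.060872) = -0.367225
  p = 19/130 = 0.146154; ln(p) = -1.923094; p*ln(p) = 0.146154 * (-1.923094) = -0.281068
  p = 25/130 = 0.192308; ln(p) = -1.648657; p*ln(p) = 0.192308 * (-1.648657) = -0.317050
  p = 10/130 = 0.076923; ln(p) = -2.564950; p*ln(p) = 0.076923 * (-2.564950) = -0.197304
  p = 31/130 = 0.238462; ln(p) = -1.433545; p*ln(p) = 0.238462 * (-1.433545) = -0.341846
sum(p*ln(p)) = (-0.367225) + (-0.281068) + (-0.317050) + (-0.197304) + (-0.341846) = -1.504493
H' = -(-1.504493) = 1.504493 ≈ 1.5045

1.5045


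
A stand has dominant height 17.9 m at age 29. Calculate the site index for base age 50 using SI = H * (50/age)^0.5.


50/29 = 1.72414
(1.72414)^0.5 = 1.31307
SI = 17.9 * 1.31307 = 23.5040 ≈ 23.5 m

23.5 m


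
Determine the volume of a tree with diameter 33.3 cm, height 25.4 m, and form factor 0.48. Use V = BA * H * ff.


(D/200)^2 = (33.3/200)^2 = 0.1665^2 = 0.02772225
BA = 3.141593 * 0.02772225 = 0.0870920 m^2
V = 0.0870920 * 25.4 * 0.48 = 1.06183 ≈ 1.062 m^3

1.062 m^3


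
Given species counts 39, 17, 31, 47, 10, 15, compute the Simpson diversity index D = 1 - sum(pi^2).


Total N = 39 + 17 + 31 + 47 + 10 + 15 = 159
Per-species terms:
  p = 39/159 = 0.245283; p^2 = 0.245283^2 = 0.060164
  p = 17/159 = 0.106918; p^2 = 0.106918^2 = 0.011431
  p = 31/159 = 0.194969; p^2 = 0.194969^2 = 0.038013
  p = 47/159 = 0.295597; p^2 = 0.295597^2 = 0.087378
  p = 10/159 = 0.062893; p^2 = 0.062893^2 = 0.003956
  p = 15/159 = 0.094340; p^2 = 0.094340^2 = 0.008900
sum(p^2) = 0.060164 + 0.011431 + 0.038013 + 0.087378 + 0.003956 + 0.008900 = 0.209842
D = 1 - 0.209842 = 0.790158 ≈ 0.7902

0.7902


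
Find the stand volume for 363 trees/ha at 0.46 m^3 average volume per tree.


V_stand = 363 * 0.46 = 166.98 ≈ 167.0 m^3/ha

167.0 m^3/ha


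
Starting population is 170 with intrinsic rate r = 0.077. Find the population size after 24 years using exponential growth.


r*t = 0.077 * 24 = 1.848
exp(1.848) = 6.34711
N = 170 * 6.34711 = 1079.01 ≈ 1079

1079


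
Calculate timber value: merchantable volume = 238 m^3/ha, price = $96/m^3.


Value = 238 * 96 = $22848/ha

$22848/ha


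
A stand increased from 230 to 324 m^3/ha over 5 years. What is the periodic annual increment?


PAI = (V2 - V1) / period = (324 - 230) / 5 = 94 / 5 = 18.80 m^3/ha/yr

18.80 m^3/ha/yr


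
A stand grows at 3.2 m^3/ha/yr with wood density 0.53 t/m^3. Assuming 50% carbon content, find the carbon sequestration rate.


C = 3.2 * 0.53 * 0.5 = 0.848 ≈ 0.85 t C/ha/yr

0.85 t C/ha/yr


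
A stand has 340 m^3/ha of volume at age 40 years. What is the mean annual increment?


MAI = 340 / 40 = 8.50 m^3/ha/yr

8.50 m^3/ha/yr


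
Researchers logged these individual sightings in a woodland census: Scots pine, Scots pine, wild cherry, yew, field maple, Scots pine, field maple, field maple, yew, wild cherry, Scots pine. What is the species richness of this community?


Total individuals logged = 11
Distinct species (count of individuals): Scots pine (4), wild cherry (2), yew (2), field maple (3)
Species richness = number of distinct species = 4

4


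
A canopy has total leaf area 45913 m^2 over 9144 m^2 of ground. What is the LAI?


LAI = 45913 / 9144 = 5.0211 ≈ 5.02

5.02


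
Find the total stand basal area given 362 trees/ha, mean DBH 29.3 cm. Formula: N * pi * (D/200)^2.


(D/200)^2 = (29.3/200)^2 = 0.1465^2 = 0.02146225
Individual BA = 3.141593 * 0.02146225 = 0.0674257 m^2
Stand BA = 362 * 0.0674257 = 24.4081 ≈ 24.41 m^2/ha

24.41 m^2/ha


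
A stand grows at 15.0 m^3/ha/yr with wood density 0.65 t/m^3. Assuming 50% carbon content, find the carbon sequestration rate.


C = 15.0 * 0.65 * 0.5 = 4.875 ≈ 4.88 t C/ha/yr

4.88 t C/ha/yr


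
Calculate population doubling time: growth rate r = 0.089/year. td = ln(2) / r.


td = ln(2) / 0.089 = 0.693147 / 0.089 = 7.78817 ≈ 7.8 years

7.8 years


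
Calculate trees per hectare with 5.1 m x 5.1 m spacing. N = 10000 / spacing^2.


N = 10000 / 5.1^2 = 10000 / 26.01 = 384.468 ≈ 384 trees/ha

384 trees/ha


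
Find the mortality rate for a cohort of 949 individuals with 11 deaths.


Mortality rate = 11 / 949 = 0.011591 ≈ 0.0116

0.0116


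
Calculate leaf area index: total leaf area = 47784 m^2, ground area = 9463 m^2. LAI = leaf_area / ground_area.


LAI = 47784 / 9463 = 5.0496 ≈ 5.05

5.05


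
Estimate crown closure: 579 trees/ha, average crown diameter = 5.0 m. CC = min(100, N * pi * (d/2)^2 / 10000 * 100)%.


(d/2)^2 = (5.0/2)^2 = 2.5^2 = 6.25
Crown area = 3.141593 * 6.25 = 19.6350 m^2
N * area / 10000 * 100 = 579 * 19.6350 / 10000 * 100 = 113.687
CC = min(100, 113.687) = 100%

100%


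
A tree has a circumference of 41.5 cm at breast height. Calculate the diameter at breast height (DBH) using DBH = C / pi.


DBH = C / pi = 41.5 / 3.141593 = 13.2099 ≈ 13.21 cm

13.21 cm


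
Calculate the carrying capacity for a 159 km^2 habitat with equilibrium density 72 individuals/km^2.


K = 72 * 159 = 11448 individuals

11448 individuals


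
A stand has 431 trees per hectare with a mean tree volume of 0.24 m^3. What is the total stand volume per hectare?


V_stand = 431 * 0.24 = 103.44 ≈ 103.4 m^3/ha

103.4 m^3/ha


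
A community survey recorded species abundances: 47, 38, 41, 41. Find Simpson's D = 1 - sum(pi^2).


Total N = 47 + 38 + 41 + 41 = 167
Per-species terms:
  p = 47/167 = 0.281437; p^2 = 0.281437^2 = 0.079207
  p = 38/167 = 0.227545; p^2 = 0.227545^2 = 0.051777
  p = 41/167 = 0.245509; p^2 = 0.245509^2 = 0.060275
  p = 41/167 = 0.245509; p^2 = 0.245509^2 = 0.060275
sum(p^2) = 0.079207 + 0.051777 + 0.060275 + 0.060275 = 0.251534
D = 1 - 0.251534 = 0.748466 ≈ 0.7485

0.7485


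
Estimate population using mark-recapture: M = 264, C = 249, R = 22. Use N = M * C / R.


N = M * C / R = 264 * 249 / 22 = 65736 / 22 = 2988

2988 individuals


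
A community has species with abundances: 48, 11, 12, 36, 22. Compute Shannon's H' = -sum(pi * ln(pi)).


Total N = 48 + 11 + 12 + 36 + 22 = 129
Per-species terms:
  p = 48/129 = 0.372093; ln(p) = -0.988611; p*ln(p) = 0.372093 * (-0.988611) = -0.367855
  p = 11/129 = 0.085271; ln(p) = -2.461921; p*ln(p) = 0.085271 * (-2.461921) = -0.209930
  p = 12/129 = 0.093023; ln(p) = -2.374909; p*ln(p) = 0.093023 * (-2.374909) = -0.220921
  p = 36/129 = 0.279070; ln(p) = -1.276293; p*ln(p) = 0.279070 * (-1.276293) = -0.356175
  p = 22/129 = 0.170543; ln(p) = -1.768768; p*ln(p) = 0.170543 * (-1.768768) = -0.301651
sum(p*ln(p)) = (-0.367855) + (-0.209930) + (-0.220921) + (-0.356175) + (-0.301651) = -1.456532
H' = -(-1.456532) = 1.456532 ≈ 1.4565

1.4565
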